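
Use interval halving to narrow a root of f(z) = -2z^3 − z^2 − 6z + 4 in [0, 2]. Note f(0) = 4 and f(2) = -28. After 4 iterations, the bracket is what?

m = 1, f(m) = -5 (−); new bracket [0, 1]
m = 0.5, f(m) = 0.5 (+); new bracket [0.5, 1]
m = 0.75, f(m) = -1.90625 (−); new bracket [0.5, 0.75]
m = 0.625, f(m) = -0.6289 (−); new bracket [0.5, 0.625]

[0.5, 0.625]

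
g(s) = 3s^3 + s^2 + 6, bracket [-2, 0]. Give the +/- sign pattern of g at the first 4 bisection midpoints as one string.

g(-1) = 4 > 0, so the root lies in [-2, -1]
g(-1.5) = -1.875 < 0, so the root lies in [-1.5, -1]
g(-1.25) = 1.703125 > 0, so the root lies in [-1.5, -1.25]
g(-1.375) = 0.0918 > 0, so the root lies in [-1.5, -1.375]

+-++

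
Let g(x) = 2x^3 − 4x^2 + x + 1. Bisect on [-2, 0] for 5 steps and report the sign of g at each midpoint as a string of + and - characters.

g(-1) = -6 < 0, so the root lies in [-1, 0]
g(-0.5) = -0.75 < 0, so the root lies in [-0.5, 0]
g(-0.25) = 0.46875 > 0, so the root lies in [-0.5, -0.25]
g(-0.375) = -0.043 < 0, so the root lies in [-0.375, -0.25]
g(-0.3125) = 0.2358 > 0, so the root lies in [-0.375, -0.3125]

--+-+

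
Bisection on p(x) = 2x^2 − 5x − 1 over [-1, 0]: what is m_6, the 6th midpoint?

-0.171875

x = -0.5 gives p = 2, positive; keep [-0.5, 0]
x = -0.25 gives p = 0.375, positive; keep [-0.25, 0]
x = -0.125 gives p = -0.34375, negative; keep [-0.25, -0.125]
x = -0.1875 gives p = 0.0078, positive; keep [-0.1875, -0.125]
x = -0.15625 gives p = -0.1699, negative; keep [-0.1875, -0.15625]
x = -0.171875 gives p = -0.0815, negative; keep [-0.1875, -0.171875]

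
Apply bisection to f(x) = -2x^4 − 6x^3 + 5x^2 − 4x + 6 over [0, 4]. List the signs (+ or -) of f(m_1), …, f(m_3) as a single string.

m = 2, f(m) = -62 (−); new bracket [0, 2]
m = 1, f(m) = -1 (−); new bracket [0, 1]
m = 0.5, f(m) = 4.375 (+); new bracket [0.5, 1]

--+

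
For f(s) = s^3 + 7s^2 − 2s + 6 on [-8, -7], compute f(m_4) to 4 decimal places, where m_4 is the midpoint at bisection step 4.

midpoint -7.5: f = -7.125 < 0 → [-7.5, -7]
midpoint -7.25: f = 7.359375 > 0 → [-7.5, -7.25]
midpoint -7.375: f = 0.353516 > 0 → [-7.5, -7.375]
midpoint -7.4375: f = -3.3259 < 0 → [-7.4375, -7.375]

-3.3259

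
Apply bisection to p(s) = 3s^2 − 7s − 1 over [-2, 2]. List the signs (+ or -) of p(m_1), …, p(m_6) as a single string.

-+++-+

m = 0, p(m) = -1 (−); new bracket [-2, 0]
m = -1, p(m) = 9 (+); new bracket [-1, 0]
m = -0.5, p(m) = 3.25 (+); new bracket [-0.5, 0]
m = -0.25, p(m) = 0.9375 (+); new bracket [-0.25, 0]
m = -0.125, p(m) = -0.0781 (−); new bracket [-0.25, -0.125]
m = -0.1875, p(m) = 0.418 (+); new bracket [-0.1875, -0.125]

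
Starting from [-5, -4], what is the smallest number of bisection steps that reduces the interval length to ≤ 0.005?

8

Width after n steps is 1/2^n. Need 2^n ≥ 1/0.005 = 200.
2^7 = 128 < 200 ≤ 2^8 = 256, so n = 8.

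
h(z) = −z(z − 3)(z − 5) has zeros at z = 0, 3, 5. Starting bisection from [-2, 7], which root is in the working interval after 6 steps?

0

m = 2.5, h(m) = -3.125 (−); new bracket [-2, 2.5]
m = 0.25, h(m) = -3.265625 (−); new bracket [-2, 0.25]
m = -0.875, h(m) = 19.919922 (+); new bracket [-0.875, 0.25]
m = -0.3125, h(m) = 5.4993 (+); new bracket [-0.3125, 0.25]
m = -0.03125, h(m) = 0.4766 (+); new bracket [-0.03125, 0.25]
m = 0.109375, h(m) = -1.5462 (−); new bracket [-0.03125, 0.109375]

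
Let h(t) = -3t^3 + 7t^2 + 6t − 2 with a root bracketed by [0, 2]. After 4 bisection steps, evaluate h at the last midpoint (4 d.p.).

1.0762

midpoint 1: h = 8 > 0 → [0, 1]
midpoint 0.5: h = 2.375 > 0 → [0, 0.5]
midpoint 0.25: h = -0.109375 < 0 → [0.25, 0.5]
midpoint 0.375: h = 1.0762 > 0 → [0.25, 0.375]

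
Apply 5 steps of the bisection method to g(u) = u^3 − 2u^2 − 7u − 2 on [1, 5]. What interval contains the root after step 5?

midpoint 3: g = -14 < 0 → [3, 5]
midpoint 4: g = 2 > 0 → [3, 4]
midpoint 3.5: g = -8.125 < 0 → [3.5, 4]
midpoint 3.75: g = -3.6406 < 0 → [3.75, 4]
midpoint 3.875: g = -0.9707 < 0 → [3.875, 4]

[3.875, 4]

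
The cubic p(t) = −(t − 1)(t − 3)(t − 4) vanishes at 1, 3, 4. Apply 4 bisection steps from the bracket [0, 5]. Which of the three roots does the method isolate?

1

midpoint 2.5: p = -1.125 < 0 → [0, 2.5]
midpoint 1.25: p = -1.203125 < 0 → [0, 1.25]
midpoint 0.625: p = 3.005859 > 0 → [0.625, 1.25]
midpoint 0.9375: p = 0.3948 > 0 → [0.9375, 1.25]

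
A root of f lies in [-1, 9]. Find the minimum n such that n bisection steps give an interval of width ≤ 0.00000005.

28

Width after n steps is 10/2^n. Need 2^n ≥ 10/0.00000005 = 200000000.
2^27 = 134217728 < 200000000 ≤ 2^28 = 268435456, so n = 28.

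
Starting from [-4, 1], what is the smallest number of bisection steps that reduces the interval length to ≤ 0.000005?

Width after n steps is 5/2^n. Need 2^n ≥ 5/0.000005 = 1000000.
2^19 = 524288 < 1000000 ≤ 2^20 = 1048576, so n = 20.

20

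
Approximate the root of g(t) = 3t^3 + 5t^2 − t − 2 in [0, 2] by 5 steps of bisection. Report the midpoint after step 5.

t = 1 gives g = 5, positive; keep [0, 1]
t = 0.5 gives g = -0.875, negative; keep [0.5, 1]
t = 0.75 gives g = 1.328125, positive; keep [0.5, 0.75]
t = 0.625 gives g = 0.0605, positive; keep [0.5, 0.625]
t = 0.5625 gives g = -0.4465, negative; keep [0.5625, 0.625]

0.5625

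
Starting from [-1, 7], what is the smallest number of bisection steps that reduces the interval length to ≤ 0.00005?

Width after n steps is 8/2^n. Need 2^n ≥ 8/0.00005 = 160000.
2^17 = 131072 < 160000 ≤ 2^18 = 262144, so n = 18.

18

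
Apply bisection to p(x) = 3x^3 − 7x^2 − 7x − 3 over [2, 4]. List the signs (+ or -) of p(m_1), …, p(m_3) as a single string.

m = 3, p(m) = -6 (−); new bracket [3, 4]
m = 3.5, p(m) = 15.375 (+); new bracket [3, 3.5]
m = 3.25, p(m) = 3.296875 (+); new bracket [3, 3.25]

-++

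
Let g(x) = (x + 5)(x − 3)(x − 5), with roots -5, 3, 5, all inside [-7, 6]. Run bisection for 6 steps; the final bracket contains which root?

x = -0.5 gives g = 86.625, positive; keep [-7, -0.5]
x = -3.75 gives g = 73.828125, positive; keep [-7, -3.75]
x = -5.375 gives g = -32.583984, negative; keep [-5.375, -3.75]
x = -4.5625 gives g = 31.6384, positive; keep [-5.375, -4.5625]
x = -4.96875 gives g = 2.4825, positive; keep [-5.375, -4.96875]
x = -5.171875 gives g = -14.2868, negative; keep [-5.171875, -4.96875]

-5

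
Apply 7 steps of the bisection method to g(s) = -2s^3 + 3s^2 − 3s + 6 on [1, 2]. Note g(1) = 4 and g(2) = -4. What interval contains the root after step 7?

midpoint 1.5: g = 1.5 > 0 → [1.5, 2]
midpoint 1.75: g = -0.78125 < 0 → [1.5, 1.75]
midpoint 1.625: g = 0.464844 > 0 → [1.625, 1.75]
midpoint 1.6875: g = -0.1304 < 0 → [1.625, 1.6875]
midpoint 1.65625: g = 0.174 > 0 → [1.65625, 1.6875]
midpoint 1.671875: g = 0.0235 > 0 → [1.671875, 1.6875]
midpoint 1.6796875: g = -0.053 < 0 → [1.671875, 1.6796875]

[1.671875, 1.6796875]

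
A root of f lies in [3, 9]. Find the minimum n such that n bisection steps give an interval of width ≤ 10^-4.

16

Width after n steps is 6/2^n. Need 2^n ≥ 6/10^-4 = 60000.
2^15 = 32768 < 60000 ≤ 2^16 = 65536, so n = 16.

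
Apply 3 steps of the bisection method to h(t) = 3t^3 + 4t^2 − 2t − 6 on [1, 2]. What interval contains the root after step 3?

t = 1.5 gives h = 10.125, positive; keep [1, 1.5]
t = 1.25 gives h = 3.609375, positive; keep [1, 1.25]
t = 1.125 gives h = 1.083984, positive; keep [1, 1.125]

[1, 1.125]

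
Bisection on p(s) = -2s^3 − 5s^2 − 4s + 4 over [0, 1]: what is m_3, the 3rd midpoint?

0.625

m = 0.5, p(m) = 0.5 (+); new bracket [0.5, 1]
m = 0.75, p(m) = -2.65625 (−); new bracket [0.5, 0.75]
m = 0.625, p(m) = -0.941406 (−); new bracket [0.5, 0.625]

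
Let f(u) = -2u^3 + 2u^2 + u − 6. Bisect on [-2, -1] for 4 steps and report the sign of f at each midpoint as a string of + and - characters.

m = -1.5, f(m) = 3.75 (+); new bracket [-1.5, -1]
m = -1.25, f(m) = -0.21875 (−); new bracket [-1.5, -1.25]
m = -1.375, f(m) = 1.605469 (+); new bracket [-1.375, -1.25]
m = -1.3125, f(m) = 0.6548 (+); new bracket [-1.3125, -1.25]

+-++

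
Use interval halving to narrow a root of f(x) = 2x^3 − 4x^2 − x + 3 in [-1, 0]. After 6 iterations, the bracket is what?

m = -0.5, f(m) = 2.25 (+); new bracket [-1, -0.5]
m = -0.75, f(m) = 0.65625 (+); new bracket [-1, -0.75]
m = -0.875, f(m) = -0.527344 (−); new bracket [-0.875, -0.75]
m = -0.8125, f(m) = 0.0991 (+); new bracket [-0.875, -0.8125]
m = -0.84375, f(m) = -0.2053 (−); new bracket [-0.84375, -0.8125]
m = -0.828125, f(m) = -0.0509 (−); new bracket [-0.828125, -0.8125]

[-0.828125, -0.8125]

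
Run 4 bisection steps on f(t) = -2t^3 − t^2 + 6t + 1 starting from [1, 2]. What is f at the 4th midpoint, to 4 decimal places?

midpoint 1.5: f = 1 > 0 → [1.5, 2]
midpoint 1.75: f = -2.28125 < 0 → [1.5, 1.75]
midpoint 1.625: f = -0.472656 < 0 → [1.5, 1.625]
midpoint 1.5625: f = 0.3042 > 0 → [1.5625, 1.625]

0.3042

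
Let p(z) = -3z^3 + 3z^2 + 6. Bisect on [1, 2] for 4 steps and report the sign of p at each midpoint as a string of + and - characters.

+-++

midpoint 1.5: p = 2.625 > 0 → [1.5, 2]
midpoint 1.75: p = -0.890625 < 0 → [1.5, 1.75]
midpoint 1.625: p = 1.048828 > 0 → [1.625, 1.75]
midpoint 1.6875: p = 0.1267 > 0 → [1.6875, 1.75]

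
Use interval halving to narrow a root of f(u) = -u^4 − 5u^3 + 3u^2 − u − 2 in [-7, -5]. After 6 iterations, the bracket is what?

f(-6) = -104 < 0, so the root lies in [-6, -5]
f(-5.5) = 11.0625 > 0, so the root lies in [-6, -5.5]
f(-5.75) = -39.644531 < 0, so the root lies in [-5.75, -5.5]
f(-5.625) = -12.6897 < 0, so the root lies in [-5.625, -5.5]
f(-5.5625) = -0.426 < 0, so the root lies in [-5.5625, -5.5]
f(-5.53125) = 5.4135 > 0, so the root lies in [-5.5625, -5.53125]

[-5.5625, -5.53125]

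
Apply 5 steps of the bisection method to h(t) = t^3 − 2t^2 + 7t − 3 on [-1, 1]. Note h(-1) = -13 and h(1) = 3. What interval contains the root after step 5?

[0.4375, 0.5]

m = 0, h(m) = -3 (−); new bracket [0, 1]
m = 0.5, h(m) = 0.125 (+); new bracket [0, 0.5]
m = 0.25, h(m) = -1.359375 (−); new bracket [0.25, 0.5]
m = 0.375, h(m) = -0.6035 (−); new bracket [0.375, 0.5]
m = 0.4375, h(m) = -0.2366 (−); new bracket [0.4375, 0.5]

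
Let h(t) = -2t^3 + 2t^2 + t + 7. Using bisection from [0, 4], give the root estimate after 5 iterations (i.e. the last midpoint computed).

2.125

t = 2 gives h = 1, positive; keep [2, 4]
t = 3 gives h = -26, negative; keep [2, 3]
t = 2.5 gives h = -9.25, negative; keep [2, 2.5]
t = 2.25 gives h = -3.4062, negative; keep [2, 2.25]
t = 2.125 gives h = -1.0352, negative; keep [2, 2.125]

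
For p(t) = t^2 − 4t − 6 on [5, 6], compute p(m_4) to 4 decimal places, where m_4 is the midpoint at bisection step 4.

midpoint 5.5: p = 2.25 > 0 → [5, 5.5]
midpoint 5.25: p = 0.5625 > 0 → [5, 5.25]
midpoint 5.125: p = -0.234375 < 0 → [5.125, 5.25]
midpoint 5.1875: p = 0.1602 > 0 → [5.125, 5.1875]

0.1602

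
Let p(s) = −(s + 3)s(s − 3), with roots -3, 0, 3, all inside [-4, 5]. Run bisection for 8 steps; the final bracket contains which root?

midpoint 0.5: p = 4.375 > 0 → [0.5, 5]
midpoint 2.75: p = 3.953125 > 0 → [2.75, 5]
midpoint 3.875: p = -23.310547 < 0 → [2.75, 3.875]
midpoint 3.3125: p = -6.5344 < 0 → [2.75, 3.3125]
midpoint 3.03125: p = -0.5713 < 0 → [2.75, 3.03125]
midpoint 2.890625: p = 1.8624 > 0 → [2.890625, 3.03125]
midpoint 2.9609375: p = 0.6895 > 0 → [2.9609375, 3.03125]
midpoint 2.99609375: p = 0.0702 > 0 → [2.99609375, 3.03125]

3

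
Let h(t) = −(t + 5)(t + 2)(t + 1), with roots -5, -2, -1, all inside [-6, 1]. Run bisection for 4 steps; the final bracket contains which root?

-5

m = -2.5, h(m) = -1.875 (−); new bracket [-6, -2.5]
m = -4.25, h(m) = -5.484375 (−); new bracket [-6, -4.25]
m = -5.125, h(m) = 1.611328 (+); new bracket [-5.125, -4.25]
m = -4.6875, h(m) = -3.0969 (−); new bracket [-5.125, -4.6875]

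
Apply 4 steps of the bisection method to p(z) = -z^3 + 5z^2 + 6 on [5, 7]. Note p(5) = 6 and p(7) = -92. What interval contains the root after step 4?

[5.125, 5.25]

p(6) = -30 < 0, so the root lies in [5, 6]
p(5.5) = -9.125 < 0, so the root lies in [5, 5.5]
p(5.25) = -0.890625 < 0, so the root lies in [5, 5.25]
p(5.125) = 2.7168 > 0, so the root lies in [5.125, 5.25]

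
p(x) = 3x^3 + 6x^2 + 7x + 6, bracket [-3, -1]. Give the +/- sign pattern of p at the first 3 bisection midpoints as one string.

--+

midpoint -2: p = -8 < 0 → [-2, -1]
midpoint -1.5: p = -1.125 < 0 → [-1.5, -1]
midpoint -1.25: p = 0.765625 > 0 → [-1.5, -1.25]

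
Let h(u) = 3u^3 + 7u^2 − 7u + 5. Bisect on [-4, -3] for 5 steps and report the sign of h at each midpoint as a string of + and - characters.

--+++

u = -3.5 gives h = -13.375, negative; keep [-3.5, -3]
u = -3.25 gives h = -1.296875, negative; keep [-3.25, -3]
u = -3.125 gives h = 3.681641, positive; keep [-3.25, -3.125]
u = -3.1875 gives h = 1.2771, positive; keep [-3.25, -3.1875]
u = -3.21875 gives h = 0.0116, positive; keep [-3.25, -3.21875]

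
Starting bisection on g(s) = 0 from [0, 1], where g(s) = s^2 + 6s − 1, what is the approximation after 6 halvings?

0.171875

m = 0.5, g(m) = 2.25 (+); new bracket [0, 0.5]
m = 0.25, g(m) = 0.5625 (+); new bracket [0, 0.25]
m = 0.125, g(m) = -0.234375 (−); new bracket [0.125, 0.25]
m = 0.1875, g(m) = 0.1602 (+); new bracket [0.125, 0.1875]
m = 0.15625, g(m) = -0.0381 (−); new bracket [0.15625, 0.1875]
m = 0.171875, g(m) = 0.0608 (+); new bracket [0.15625, 0.171875]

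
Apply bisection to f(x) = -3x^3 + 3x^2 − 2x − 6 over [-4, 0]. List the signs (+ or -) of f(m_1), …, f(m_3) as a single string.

m = -2, f(m) = 34 (+); new bracket [-2, 0]
m = -1, f(m) = 2 (+); new bracket [-1, 0]
m = -0.5, f(m) = -3.875 (−); new bracket [-1, -0.5]

++-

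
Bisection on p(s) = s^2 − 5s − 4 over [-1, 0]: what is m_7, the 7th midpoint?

p(-0.5) = -1.25 < 0, so the root lies in [-1, -0.5]
p(-0.75) = 0.3125 > 0, so the root lies in [-0.75, -0.5]
p(-0.625) = -0.484375 < 0, so the root lies in [-0.75, -0.625]
p(-0.6875) = -0.0898 < 0, so the root lies in [-0.75, -0.6875]
p(-0.71875) = 0.1104 > 0, so the root lies in [-0.71875, -0.6875]
p(-0.703125) = 0.01 > 0, so the root lies in [-0.703125, -0.6875]
p(-0.6953125) = -0.04 < 0, so the root lies in [-0.703125, -0.6953125]

-0.6953125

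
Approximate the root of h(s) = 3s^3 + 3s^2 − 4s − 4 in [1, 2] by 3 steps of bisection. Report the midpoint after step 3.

h(1.5) = 6.875 > 0, so the root lies in [1, 1.5]
h(1.25) = 1.546875 > 0, so the root lies in [1, 1.25]
h(1.125) = -0.431641 < 0, so the root lies in [1.125, 1.25]

1.125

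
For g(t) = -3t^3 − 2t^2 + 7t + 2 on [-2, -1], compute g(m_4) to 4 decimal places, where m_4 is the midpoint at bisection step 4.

0.6052

m = -1.5, g(m) = -2.875 (−); new bracket [-2, -1.5]
m = -1.75, g(m) = -0.296875 (−); new bracket [-2, -1.75]
m = -1.875, g(m) = 1.619141 (+); new bracket [-1.875, -1.75]
m = -1.8125, g(m) = 0.6052 (+); new bracket [-1.8125, -1.75]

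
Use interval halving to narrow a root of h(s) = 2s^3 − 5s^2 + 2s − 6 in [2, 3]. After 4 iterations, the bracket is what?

[2.5625, 2.625]

m = 2.5, h(m) = -1 (−); new bracket [2.5, 3]
m = 2.75, h(m) = 3.28125 (+); new bracket [2.5, 2.75]
m = 2.625, h(m) = 0.972656 (+); new bracket [2.5, 2.625]
m = 2.5625, h(m) = -0.0542 (−); new bracket [2.5625, 2.625]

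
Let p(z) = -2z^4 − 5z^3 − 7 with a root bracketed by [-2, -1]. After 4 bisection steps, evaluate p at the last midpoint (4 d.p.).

z = -1.5 gives p = -0.25, negative; keep [-2, -1.5]
z = -1.75 gives p = 1.039062, positive; keep [-1.75, -1.5]
z = -1.625 gives p = 0.509277, positive; keep [-1.625, -1.5]
z = -1.5625 gives p = 0.1526, positive; keep [-1.5625, -1.5]

0.1526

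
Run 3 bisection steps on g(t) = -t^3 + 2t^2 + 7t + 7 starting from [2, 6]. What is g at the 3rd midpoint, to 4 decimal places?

-12.1250

midpoint 4: g = 3 > 0 → [4, 6]
midpoint 5: g = -33 < 0 → [4, 5]
midpoint 4.5: g = -12.125 < 0 → [4, 4.5]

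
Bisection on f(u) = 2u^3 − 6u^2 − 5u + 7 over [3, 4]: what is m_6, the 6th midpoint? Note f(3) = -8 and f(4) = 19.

m = 3.5, f(m) = 1.75 (+); new bracket [3, 3.5]
m = 3.25, f(m) = -3.96875 (−); new bracket [3.25, 3.5]
m = 3.375, f(m) = -1.332031 (−); new bracket [3.375, 3.5]
m = 3.4375, f(m) = 0.1519 (+); new bracket [3.375, 3.4375]
m = 3.40625, f(m) = -0.6042 (−); new bracket [3.40625, 3.4375]
m = 3.421875, f(m) = -0.2297 (−); new bracket [3.421875, 3.4375]

3.421875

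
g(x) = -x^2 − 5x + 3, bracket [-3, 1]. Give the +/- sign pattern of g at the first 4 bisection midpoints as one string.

m = -1, g(m) = 7 (+); new bracket [-1, 1]
m = 0, g(m) = 3 (+); new bracket [0, 1]
m = 0.5, g(m) = 0.25 (+); new bracket [0.5, 1]
m = 0.75, g(m) = -1.3125 (−); new bracket [0.5, 0.75]

+++-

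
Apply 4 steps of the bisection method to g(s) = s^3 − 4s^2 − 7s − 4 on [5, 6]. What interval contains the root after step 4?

[5.375, 5.4375]

m = 5.5, g(m) = 2.875 (+); new bracket [5, 5.5]
m = 5.25, g(m) = -6.296875 (−); new bracket [5.25, 5.5]
m = 5.375, g(m) = -1.900391 (−); new bracket [5.375, 5.5]
m = 5.4375, g(m) = 0.4392 (+); new bracket [5.375, 5.4375]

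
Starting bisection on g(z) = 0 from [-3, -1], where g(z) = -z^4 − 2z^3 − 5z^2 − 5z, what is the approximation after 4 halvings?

m = -2, g(m) = -10 (−); new bracket [-2, -1]
m = -1.5, g(m) = -2.0625 (−); new bracket [-1.5, -1]
m = -1.25, g(m) = -0.097656 (−); new bracket [-1.25, -1]
m = -1.125, g(m) = 0.5427 (+); new bracket [-1.25, -1.125]

-1.125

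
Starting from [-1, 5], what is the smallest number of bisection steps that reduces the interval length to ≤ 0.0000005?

24

Width after n steps is 6/2^n. Need 2^n ≥ 6/0.0000005 = 12000000.
2^23 = 8388608 < 12000000 ≤ 2^24 = 16777216, so n = 24.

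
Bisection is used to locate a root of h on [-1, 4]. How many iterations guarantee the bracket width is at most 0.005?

Width after n steps is 5/2^n. Need 2^n ≥ 5/0.005 = 1000.
2^9 = 512 < 1000 ≤ 2^10 = 1024, so n = 10.

10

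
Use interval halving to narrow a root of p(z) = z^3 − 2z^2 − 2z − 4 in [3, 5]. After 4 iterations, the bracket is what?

[3, 3.125]

m = 4, p(m) = 20 (+); new bracket [3, 4]
m = 3.5, p(m) = 7.375 (+); new bracket [3, 3.5]
m = 3.25, p(m) = 2.703125 (+); new bracket [3, 3.25]
m = 3.125, p(m) = 0.7363 (+); new bracket [3, 3.125]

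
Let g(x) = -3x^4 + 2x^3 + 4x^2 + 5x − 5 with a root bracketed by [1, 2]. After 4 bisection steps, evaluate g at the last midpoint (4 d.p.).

m = 1.5, g(m) = 3.0625 (+); new bracket [1.5, 2]
m = 1.75, g(m) = -1.417969 (−); new bracket [1.5, 1.75]
m = 1.625, g(m) = 1.35083 (+); new bracket [1.625, 1.75]
m = 1.6875, g(m) = 0.1115 (+); new bracket [1.6875, 1.75]

0.1115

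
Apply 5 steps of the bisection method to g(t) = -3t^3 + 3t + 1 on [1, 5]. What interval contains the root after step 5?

g(3) = -71 < 0, so the root lies in [1, 3]
g(2) = -17 < 0, so the root lies in [1, 2]
g(1.5) = -4.625 < 0, so the root lies in [1, 1.5]
g(1.25) = -1.1094 < 0, so the root lies in [1, 1.25]
g(1.125) = 0.1035 > 0, so the root lies in [1.125, 1.25]

[1.125, 1.25]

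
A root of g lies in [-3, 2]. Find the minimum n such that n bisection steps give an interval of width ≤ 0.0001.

16

Width after n steps is 5/2^n. Need 2^n ≥ 5/0.0001 = 50000.
2^15 = 32768 < 50000 ≤ 2^16 = 65536, so n = 16.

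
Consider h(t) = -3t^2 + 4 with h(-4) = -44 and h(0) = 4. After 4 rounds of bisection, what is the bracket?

h(-2) = -8 < 0, so the root lies in [-2, 0]
h(-1) = 1 > 0, so the root lies in [-2, -1]
h(-1.5) = -2.75 < 0, so the root lies in [-1.5, -1]
h(-1.25) = -0.6875 < 0, so the root lies in [-1.25, -1]

[-1.25, -1]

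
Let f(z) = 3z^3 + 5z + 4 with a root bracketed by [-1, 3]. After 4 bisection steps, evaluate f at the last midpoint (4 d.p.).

-1.0156

f(1) = 12 > 0, so the root lies in [-1, 1]
f(0) = 4 > 0, so the root lies in [-1, 0]
f(-0.5) = 1.125 > 0, so the root lies in [-1, -0.5]
f(-0.75) = -1.0156 < 0, so the root lies in [-0.75, -0.5]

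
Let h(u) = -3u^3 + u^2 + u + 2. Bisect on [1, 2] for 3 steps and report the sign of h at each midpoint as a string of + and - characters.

u = 1.5 gives h = -4.375, negative; keep [1, 1.5]
u = 1.25 gives h = -1.046875, negative; keep [1, 1.25]
u = 1.125 gives h = 0.119141, positive; keep [1.125, 1.25]

--+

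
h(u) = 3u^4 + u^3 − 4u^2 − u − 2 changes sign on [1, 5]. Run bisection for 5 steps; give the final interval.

[1.25, 1.375]

m = 3, h(m) = 229 (+); new bracket [1, 3]
m = 2, h(m) = 36 (+); new bracket [1, 2]
m = 1.5, h(m) = 6.0625 (+); new bracket [1, 1.5]
m = 1.25, h(m) = -0.2227 (−); new bracket [1.25, 1.5]
m = 1.375, h(m) = 2.3855 (+); new bracket [1.25, 1.375]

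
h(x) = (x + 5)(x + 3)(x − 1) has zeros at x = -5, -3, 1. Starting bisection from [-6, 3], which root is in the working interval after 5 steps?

1

h(-1.5) = -13.125 < 0, so the root lies in [-1.5, 3]
h(0.75) = -5.390625 < 0, so the root lies in [0.75, 3]
h(1.875) = 29.326172 > 0, so the root lies in [0.75, 1.875]
h(1.3125) = 8.5071 > 0, so the root lies in [0.75, 1.3125]
h(1.03125) = 0.7598 > 0, so the root lies in [0.75, 1.03125]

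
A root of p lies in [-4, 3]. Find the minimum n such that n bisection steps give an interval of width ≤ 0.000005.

Width after n steps is 7/2^n. Need 2^n ≥ 7/0.000005 = 1400000.
2^20 = 1048576 < 1400000 ≤ 2^21 = 2097152, so n = 21.

21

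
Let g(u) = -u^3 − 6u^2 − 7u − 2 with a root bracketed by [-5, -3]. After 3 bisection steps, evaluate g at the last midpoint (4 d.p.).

g(-4) = -6 < 0, so the root lies in [-5, -4]
g(-4.5) = -0.875 < 0, so the root lies in [-5, -4.5]
g(-4.75) = 3.046875 > 0, so the root lies in [-4.75, -4.5]

3.0469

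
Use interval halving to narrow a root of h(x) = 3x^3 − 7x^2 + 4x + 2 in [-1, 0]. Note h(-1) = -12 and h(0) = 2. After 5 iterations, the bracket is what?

midpoint -0.5: h = -2.125 < 0 → [-0.5, 0]
midpoint -0.25: h = 0.515625 > 0 → [-0.5, -0.25]
midpoint -0.375: h = -0.642578 < 0 → [-0.375, -0.25]
midpoint -0.3125: h = -0.0251 < 0 → [-0.3125, -0.25]
midpoint -0.28125: h = 0.2545 > 0 → [-0.3125, -0.28125]

[-0.3125, -0.28125]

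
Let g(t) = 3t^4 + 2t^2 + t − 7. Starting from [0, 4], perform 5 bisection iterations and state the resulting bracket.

[1, 1.125]

m = 2, g(m) = 51 (+); new bracket [0, 2]
m = 1, g(m) = -1 (−); new bracket [1, 2]
m = 1.5, g(m) = 14.1875 (+); new bracket [1, 1.5]
m = 1.25, g(m) = 4.6992 (+); new bracket [1, 1.25]
m = 1.125, g(m) = 1.4617 (+); new bracket [1, 1.125]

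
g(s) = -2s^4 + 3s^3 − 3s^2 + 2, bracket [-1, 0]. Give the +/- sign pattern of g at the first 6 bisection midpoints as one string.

s = -0.5 gives g = 0.75, positive; keep [-1, -0.5]
s = -0.75 gives g = -1.585938, negative; keep [-0.75, -0.5]
s = -0.625 gives g = -0.209473, negative; keep [-0.625, -0.5]
s = -0.5625 gives g = 0.3166, positive; keep [-0.625, -0.5625]
s = -0.59375 gives g = 0.0659, positive; keep [-0.625, -0.59375]
s = -0.609375 gives g = -0.0686, negative; keep [-0.609375, -0.59375]

+--++-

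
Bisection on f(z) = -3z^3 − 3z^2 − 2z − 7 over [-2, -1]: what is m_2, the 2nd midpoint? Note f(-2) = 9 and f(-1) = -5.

-1.75

z = -1.5 gives f = -0.625, negative; keep [-2, -1.5]
z = -1.75 gives f = 3.390625, positive; keep [-1.75, -1.5]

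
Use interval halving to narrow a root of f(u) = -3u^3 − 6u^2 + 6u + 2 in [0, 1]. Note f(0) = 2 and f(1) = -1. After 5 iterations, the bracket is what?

[0.90625, 0.9375]

midpoint 0.5: f = 3.125 > 0 → [0.5, 1]
midpoint 0.75: f = 1.859375 > 0 → [0.75, 1]
midpoint 0.875: f = 0.646484 > 0 → [0.875, 1]
midpoint 0.9375: f = -0.1204 < 0 → [0.875, 0.9375]
midpoint 0.90625: f = 0.2769 > 0 → [0.90625, 0.9375]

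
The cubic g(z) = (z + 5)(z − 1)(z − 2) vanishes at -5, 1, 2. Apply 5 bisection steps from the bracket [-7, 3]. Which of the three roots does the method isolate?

-5

g(-2) = 36 > 0, so the root lies in [-7, -2]
g(-4.5) = 17.875 > 0, so the root lies in [-7, -4.5]
g(-5.75) = -39.234375 < 0, so the root lies in [-5.75, -4.5]
g(-5.125) = -5.4551 < 0, so the root lies in [-5.125, -4.5]
g(-4.8125) = 7.4246 > 0, so the root lies in [-5.125, -4.8125]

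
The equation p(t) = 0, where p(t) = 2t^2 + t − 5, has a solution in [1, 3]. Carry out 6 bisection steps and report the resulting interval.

t = 2 gives p = 5, positive; keep [1, 2]
t = 1.5 gives p = 1, positive; keep [1, 1.5]
t = 1.25 gives p = -0.625, negative; keep [1.25, 1.5]
t = 1.375 gives p = 0.1562, positive; keep [1.25, 1.375]
t = 1.3125 gives p = -0.2422, negative; keep [1.3125, 1.375]
t = 1.34375 gives p = -0.0449, negative; keep [1.34375, 1.375]

[1.34375, 1.375]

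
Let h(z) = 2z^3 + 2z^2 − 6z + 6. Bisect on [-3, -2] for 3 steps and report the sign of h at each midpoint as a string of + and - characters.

midpoint -2.5: h = 2.25 > 0 → [-3, -2.5]
midpoint -2.75: h = -3.96875 < 0 → [-2.75, -2.5]
midpoint -2.625: h = -0.644531 < 0 → [-2.625, -2.5]

+--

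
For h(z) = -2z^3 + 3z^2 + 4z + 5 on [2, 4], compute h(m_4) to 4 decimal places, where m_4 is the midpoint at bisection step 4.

z = 3 gives h = -10, negative; keep [2, 3]
z = 2.5 gives h = 2.5, positive; keep [2.5, 3]
z = 2.75 gives h = -2.90625, negative; keep [2.5, 2.75]
z = 2.625 gives h = -0.0039, negative; keep [2.5, 2.625]

-0.0039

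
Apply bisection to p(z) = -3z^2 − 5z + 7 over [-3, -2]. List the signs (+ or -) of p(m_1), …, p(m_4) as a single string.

+--+

p(-2.5) = 0.75 > 0, so the root lies in [-3, -2.5]
p(-2.75) = -1.9375 < 0, so the root lies in [-2.75, -2.5]
p(-2.625) = -0.546875 < 0, so the root lies in [-2.625, -2.5]
p(-2.5625) = 0.1133 > 0, so the root lies in [-2.625, -2.5625]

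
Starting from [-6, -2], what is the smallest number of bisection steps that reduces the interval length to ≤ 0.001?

Width after n steps is 4/2^n. Need 2^n ≥ 4/0.001 = 4000.
2^11 = 2048 < 4000 ≤ 2^12 = 4096, so n = 12.

12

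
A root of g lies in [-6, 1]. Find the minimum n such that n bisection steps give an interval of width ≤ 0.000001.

23

Width after n steps is 7/2^n. Need 2^n ≥ 7/0.000001 = 7000000.
2^22 = 4194304 < 7000000 ≤ 2^23 = 8388608, so n = 23.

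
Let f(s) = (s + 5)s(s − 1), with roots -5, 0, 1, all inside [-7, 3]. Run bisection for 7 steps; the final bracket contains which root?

midpoint -2: f = 18 > 0 → [-7, -2]
midpoint -4.5: f = 12.375 > 0 → [-7, -4.5]
midpoint -5.75: f = -29.109375 < 0 → [-5.75, -4.5]
midpoint -5.125: f = -3.9238 < 0 → [-5.125, -4.5]
midpoint -4.8125: f = 5.2449 > 0 → [-5.125, -4.8125]
midpoint -4.96875: f = 0.9268 > 0 → [-5.125, -4.96875]
midpoint -5.046875: f = -1.4305 < 0 → [-5.046875, -4.96875]

-5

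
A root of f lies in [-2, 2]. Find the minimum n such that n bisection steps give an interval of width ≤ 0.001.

Width after n steps is 4/2^n. Need 2^n ≥ 4/0.001 = 4000.
2^11 = 2048 < 4000 ≤ 2^12 = 4096, so n = 12.

12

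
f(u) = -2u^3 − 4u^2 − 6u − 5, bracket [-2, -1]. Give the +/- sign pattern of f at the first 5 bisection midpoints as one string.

++---

m = -1.5, f(m) = 1.75 (+); new bracket [-1.5, -1]
m = -1.25, f(m) = 0.15625 (+); new bracket [-1.25, -1]
m = -1.125, f(m) = -0.464844 (−); new bracket [-1.25, -1.125]
m = -1.1875, f(m) = -0.1665 (−); new bracket [-1.25, -1.1875]
m = -1.21875, f(m) = -0.0084 (−); new bracket [-1.25, -1.21875]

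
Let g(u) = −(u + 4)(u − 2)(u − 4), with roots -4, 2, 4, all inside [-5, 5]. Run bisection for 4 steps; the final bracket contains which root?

-4

m = 0, g(m) = -32 (−); new bracket [-5, 0]
m = -2.5, g(m) = -43.875 (−); new bracket [-5, -2.5]
m = -3.75, g(m) = -11.140625 (−); new bracket [-5, -3.75]
m = -4.375, g(m) = 20.0215 (+); new bracket [-4.375, -3.75]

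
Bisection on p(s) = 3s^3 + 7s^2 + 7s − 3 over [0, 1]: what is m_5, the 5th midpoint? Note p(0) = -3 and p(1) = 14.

midpoint 0.5: p = 2.625 > 0 → [0, 0.5]
midpoint 0.25: p = -0.765625 < 0 → [0.25, 0.5]
midpoint 0.375: p = 0.767578 > 0 → [0.25, 0.375]
midpoint 0.3125: p = -0.0374 < 0 → [0.3125, 0.375]
midpoint 0.34375: p = 0.3553 > 0 → [0.3125, 0.34375]

0.34375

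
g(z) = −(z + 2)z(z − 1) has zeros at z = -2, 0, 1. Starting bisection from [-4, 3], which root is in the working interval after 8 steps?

-2

midpoint -0.5: g = -1.125 < 0 → [-4, -0.5]
midpoint -2.25: g = 1.828125 > 0 → [-2.25, -0.5]
midpoint -1.375: g = -2.041016 < 0 → [-2.25, -1.375]
midpoint -1.8125: g = -0.9558 < 0 → [-2.25, -1.8125]
midpoint -2.03125: g = 0.1924 > 0 → [-2.03125, -1.8125]
midpoint -1.921875: g = -0.4387 < 0 → [-2.03125, -1.921875]
midpoint -1.9765625: g = -0.1379 < 0 → [-2.03125, -1.9765625]
midpoint -2.00390625: g = 0.0235 > 0 → [-2.00390625, -1.9765625]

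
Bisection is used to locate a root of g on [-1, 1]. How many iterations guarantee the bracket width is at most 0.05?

Width after n steps is 2/2^n. Need 2^n ≥ 2/0.05 = 40.
2^5 = 32 < 40 ≤ 2^6 = 64, so n = 6.

6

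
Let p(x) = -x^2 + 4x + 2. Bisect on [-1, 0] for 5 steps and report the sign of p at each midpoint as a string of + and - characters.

-+++-

x = -0.5 gives p = -0.25, negative; keep [-0.5, 0]
x = -0.25 gives p = 0.9375, positive; keep [-0.5, -0.25]
x = -0.375 gives p = 0.359375, positive; keep [-0.5, -0.375]
x = -0.4375 gives p = 0.0586, positive; keep [-0.5, -0.4375]
x = -0.46875 gives p = -0.0947, negative; keep [-0.46875, -0.4375]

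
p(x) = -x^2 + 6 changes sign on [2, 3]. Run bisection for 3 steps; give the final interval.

[2.375, 2.5]

m = 2.5, p(m) = -0.25 (−); new bracket [2, 2.5]
m = 2.25, p(m) = 0.9375 (+); new bracket [2.25, 2.5]
m = 2.375, p(m) = 0.359375 (+); new bracket [2.375, 2.5]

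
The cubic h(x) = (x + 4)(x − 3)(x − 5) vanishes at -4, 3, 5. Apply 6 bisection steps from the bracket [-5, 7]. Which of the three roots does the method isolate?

h(1) = 40 > 0, so the root lies in [-5, 1]
h(-2) = 70 > 0, so the root lies in [-5, -2]
h(-3.5) = 27.625 > 0, so the root lies in [-5, -3.5]
h(-4.25) = -16.7656 < 0, so the root lies in [-4.25, -3.5]
h(-3.875) = 7.627 > 0, so the root lies in [-4.25, -3.875]
h(-4.0625) = -4.0002 < 0, so the root lies in [-4.0625, -3.875]

-4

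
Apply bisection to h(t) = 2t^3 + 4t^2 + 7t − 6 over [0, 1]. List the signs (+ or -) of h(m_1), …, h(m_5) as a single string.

h(0.5) = -1.25 < 0, so the root lies in [0.5, 1]
h(0.75) = 2.34375 > 0, so the root lies in [0.5, 0.75]
h(0.625) = 0.425781 > 0, so the root lies in [0.5, 0.625]
h(0.5625) = -0.4409 < 0, so the root lies in [0.5625, 0.625]
h(0.59375) = -0.015 < 0, so the root lies in [0.59375, 0.625]

-++--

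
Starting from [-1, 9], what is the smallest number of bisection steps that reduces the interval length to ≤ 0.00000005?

Width after n steps is 10/2^n. Need 2^n ≥ 10/0.00000005 = 200000000.
2^27 = 134217728 < 200000000 ≤ 2^28 = 268435456, so n = 28.

28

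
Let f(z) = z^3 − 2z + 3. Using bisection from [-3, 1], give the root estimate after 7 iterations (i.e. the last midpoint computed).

-1.90625

m = -1, f(m) = 4 (+); new bracket [-3, -1]
m = -2, f(m) = -1 (−); new bracket [-2, -1]
m = -1.5, f(m) = 2.625 (+); new bracket [-2, -1.5]
m = -1.75, f(m) = 1.1406 (+); new bracket [-2, -1.75]
m = -1.875, f(m) = 0.1582 (+); new bracket [-2, -1.875]
m = -1.9375, f(m) = -0.3982 (−); new bracket [-1.9375, -1.875]
m = -1.90625, f(m) = -0.1144 (−); new bracket [-1.90625, -1.875]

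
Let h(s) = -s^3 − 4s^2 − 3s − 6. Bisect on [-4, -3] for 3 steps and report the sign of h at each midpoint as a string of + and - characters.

-+-

h(-3.5) = -1.625 < 0, so the root lies in [-4, -3.5]
h(-3.75) = 1.734375 > 0, so the root lies in [-3.75, -3.5]
h(-3.625) = -0.052734 < 0, so the root lies in [-3.75, -3.625]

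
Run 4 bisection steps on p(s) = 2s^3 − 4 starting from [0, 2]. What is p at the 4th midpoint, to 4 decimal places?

s = 1 gives p = -2, negative; keep [1, 2]
s = 1.5 gives p = 2.75, positive; keep [1, 1.5]
s = 1.25 gives p = -0.09375, negative; keep [1.25, 1.5]
s = 1.375 gives p = 1.1992, positive; keep [1.25, 1.375]

1.1992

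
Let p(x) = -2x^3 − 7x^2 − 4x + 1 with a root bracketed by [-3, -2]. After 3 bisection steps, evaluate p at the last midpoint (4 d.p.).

x = -2.5 gives p = -1.5, negative; keep [-3, -2.5]
x = -2.75 gives p = 0.65625, positive; keep [-2.75, -2.5]
x = -2.625 gives p = -0.558594, negative; keep [-2.75, -2.625]

-0.5586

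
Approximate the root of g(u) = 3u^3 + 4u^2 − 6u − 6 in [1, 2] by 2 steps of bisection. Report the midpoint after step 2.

1.25

m = 1.5, g(m) = 4.125 (+); new bracket [1, 1.5]
m = 1.25, g(m) = -1.390625 (−); new bracket [1.25, 1.5]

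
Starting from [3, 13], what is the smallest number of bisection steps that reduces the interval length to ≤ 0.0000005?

Width after n steps is 10/2^n. Need 2^n ≥ 10/0.0000005 = 20000000.
2^24 = 16777216 < 20000000 ≤ 2^25 = 33554432, so n = 25.

25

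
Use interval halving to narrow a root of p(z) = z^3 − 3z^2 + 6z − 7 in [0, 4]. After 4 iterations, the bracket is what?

midpoint 2: p = 1 > 0 → [0, 2]
midpoint 1: p = -3 < 0 → [1, 2]
midpoint 1.5: p = -1.375 < 0 → [1.5, 2]
midpoint 1.75: p = -0.3281 < 0 → [1.75, 2]

[1.75, 2]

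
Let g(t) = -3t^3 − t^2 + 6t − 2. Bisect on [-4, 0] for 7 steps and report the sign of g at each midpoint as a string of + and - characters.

g(-2) = 6 > 0, so the root lies in [-2, 0]
g(-1) = -6 < 0, so the root lies in [-2, -1]
g(-1.5) = -3.125 < 0, so the root lies in [-2, -1.5]
g(-1.75) = 0.5156 > 0, so the root lies in [-1.75, -1.5]
g(-1.625) = -1.5176 < 0, so the root lies in [-1.75, -1.625]
g(-1.6875) = -0.5564 < 0, so the root lies in [-1.75, -1.6875]
g(-1.71875) = -0.0345 < 0, so the root lies in [-1.75, -1.71875]

+--+---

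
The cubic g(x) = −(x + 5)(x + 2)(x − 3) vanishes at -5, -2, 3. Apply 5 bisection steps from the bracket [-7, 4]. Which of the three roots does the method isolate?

3

x = -1.5 gives g = 7.875, positive; keep [-1.5, 4]
x = 1.25 gives g = 35.546875, positive; keep [1.25, 4]
x = 2.625 gives g = 13.224609, positive; keep [2.625, 4]
x = 3.3125 gives g = -13.8, negative; keep [2.625, 3.3125]
x = 2.96875 gives g = 1.2373, positive; keep [2.96875, 3.3125]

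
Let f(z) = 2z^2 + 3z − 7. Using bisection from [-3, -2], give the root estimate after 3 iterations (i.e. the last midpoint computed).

-2.875

m = -2.5, f(m) = -2 (−); new bracket [-3, -2.5]
m = -2.75, f(m) = -0.125 (−); new bracket [-3, -2.75]
m = -2.875, f(m) = 0.90625 (+); new bracket [-2.875, -2.75]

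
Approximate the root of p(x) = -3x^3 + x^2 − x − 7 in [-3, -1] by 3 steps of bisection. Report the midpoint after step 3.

-1.25

m = -2, p(m) = 23 (+); new bracket [-2, -1]
m = -1.5, p(m) = 6.875 (+); new bracket [-1.5, -1]
m = -1.25, p(m) = 1.671875 (+); new bracket [-1.25, -1]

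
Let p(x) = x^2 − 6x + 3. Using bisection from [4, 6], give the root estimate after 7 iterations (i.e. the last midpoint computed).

5.453125

midpoint 5: p = -2 < 0 → [5, 6]
midpoint 5.5: p = 0.25 > 0 → [5, 5.5]
midpoint 5.25: p = -0.9375 < 0 → [5.25, 5.5]
midpoint 5.375: p = -0.3594 < 0 → [5.375, 5.5]
midpoint 5.4375: p = -0.0586 < 0 → [5.4375, 5.5]
midpoint 5.46875: p = 0.0947 > 0 → [5.4375, 5.46875]
midpoint 5.453125: p = 0.0178 > 0 → [5.4375, 5.453125]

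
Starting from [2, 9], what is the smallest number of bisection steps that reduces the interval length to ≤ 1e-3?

Width after n steps is 7/2^n. Need 2^n ≥ 7/1e-3 = 7000.
2^12 = 4096 < 7000 ≤ 2^13 = 8192, so n = 13.

13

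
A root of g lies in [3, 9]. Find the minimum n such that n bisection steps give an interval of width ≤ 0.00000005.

27

Width after n steps is 6/2^n. Need 2^n ≥ 6/0.00000005 = 120000000.
2^26 = 67108864 < 120000000 ≤ 2^27 = 134217728, so n = 27.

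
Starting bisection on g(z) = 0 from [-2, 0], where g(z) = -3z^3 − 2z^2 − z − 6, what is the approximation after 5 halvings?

z = -1 gives g = -4, negative; keep [-2, -1]
z = -1.5 gives g = 1.125, positive; keep [-1.5, -1]
z = -1.25 gives g = -2.015625, negative; keep [-1.5, -1.25]
z = -1.375 gives g = -0.6074, negative; keep [-1.5, -1.375]
z = -1.4375 gives g = 0.2161, positive; keep [-1.4375, -1.375]

-1.4375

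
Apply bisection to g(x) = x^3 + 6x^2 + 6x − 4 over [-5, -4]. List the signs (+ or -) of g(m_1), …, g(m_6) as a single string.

m = -4.5, g(m) = -0.625 (−); new bracket [-4.5, -4]
m = -4.25, g(m) = 2.109375 (+); new bracket [-4.5, -4.25]
m = -4.375, g(m) = 0.853516 (+); new bracket [-4.5, -4.375]
m = -4.4375, g(m) = 0.1428 (+); new bracket [-4.5, -4.4375]
m = -4.46875, g(m) = -0.2339 (−); new bracket [-4.46875, -4.4375]
m = -4.453125, g(m) = -0.0437 (−); new bracket [-4.453125, -4.4375]

-+++--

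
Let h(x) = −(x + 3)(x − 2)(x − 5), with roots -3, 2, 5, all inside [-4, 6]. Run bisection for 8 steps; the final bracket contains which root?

-3

midpoint 1: h = -16 < 0 → [-4, 1]
midpoint -1.5: h = -34.125 < 0 → [-4, -1.5]
midpoint -2.75: h = -9.203125 < 0 → [-4, -2.75]
midpoint -3.375: h = 16.8809 > 0 → [-3.375, -2.75]
midpoint -3.0625: h = 2.551 > 0 → [-3.0625, -2.75]
midpoint -2.90625: h = -3.6366 < 0 → [-3.0625, -2.90625]
midpoint -2.984375: h = -0.6218 < 0 → [-3.0625, -2.984375]
midpoint -3.0234375: h = 0.9447 > 0 → [-3.0234375, -2.984375]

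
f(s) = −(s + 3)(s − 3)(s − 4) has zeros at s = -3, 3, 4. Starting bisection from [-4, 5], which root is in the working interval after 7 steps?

-3

m = 0.5, f(m) = -30.625 (−); new bracket [-4, 0.5]
m = -1.75, f(m) = -34.140625 (−); new bracket [-4, -1.75]
m = -2.875, f(m) = -5.048828 (−); new bracket [-4, -2.875]
m = -3.4375, f(m) = 20.947 (+); new bracket [-3.4375, -2.875]
m = -3.15625, f(m) = 6.8837 (+); new bracket [-3.15625, -2.875]
m = -3.015625, f(m) = 0.6594 (+); new bracket [-3.015625, -2.875]
m = -2.9453125, f(m) = -2.2582 (−); new bracket [-3.015625, -2.9453125]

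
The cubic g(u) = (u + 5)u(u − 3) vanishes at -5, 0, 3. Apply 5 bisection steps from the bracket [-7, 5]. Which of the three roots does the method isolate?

m = -1, g(m) = 16 (+); new bracket [-7, -1]
m = -4, g(m) = 28 (+); new bracket [-7, -4]
m = -5.5, g(m) = -23.375 (−); new bracket [-5.5, -4]
m = -4.75, g(m) = 9.2031 (+); new bracket [-5.5, -4.75]
m = -5.125, g(m) = -5.2051 (−); new bracket [-5.125, -4.75]

-5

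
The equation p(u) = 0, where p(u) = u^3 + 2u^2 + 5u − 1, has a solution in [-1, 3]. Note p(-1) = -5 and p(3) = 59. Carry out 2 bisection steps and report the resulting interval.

[0, 1]

p(1) = 7 > 0, so the root lies in [-1, 1]
p(0) = -1 < 0, so the root lies in [0, 1]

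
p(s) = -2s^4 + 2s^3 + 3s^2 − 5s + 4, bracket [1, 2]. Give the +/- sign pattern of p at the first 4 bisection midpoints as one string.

midpoint 1.5: p = -0.125 < 0 → [1, 1.5]
midpoint 1.25: p = 1.460938 > 0 → [1.25, 1.5]
midpoint 1.375: p = 0.847168 > 0 → [1.375, 1.5]
midpoint 1.4375: p = 0.4126 > 0 → [1.4375, 1.5]

-+++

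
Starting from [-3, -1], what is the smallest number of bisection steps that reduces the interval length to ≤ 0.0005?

Width after n steps is 2/2^n. Need 2^n ≥ 2/0.0005 = 4000.
2^11 = 2048 < 4000 ≤ 2^12 = 4096, so n = 12.

12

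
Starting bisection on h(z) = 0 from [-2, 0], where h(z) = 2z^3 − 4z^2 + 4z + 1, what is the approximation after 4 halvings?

m = -1, h(m) = -9 (−); new bracket [-1, 0]
m = -0.5, h(m) = -2.25 (−); new bracket [-0.5, 0]
m = -0.25, h(m) = -0.28125 (−); new bracket [-0.25, 0]
m = -0.125, h(m) = 0.4336 (+); new bracket [-0.25, -0.125]

-0.125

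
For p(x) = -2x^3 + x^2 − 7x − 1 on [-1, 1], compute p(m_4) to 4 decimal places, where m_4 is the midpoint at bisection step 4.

p(0) = -1 < 0, so the root lies in [-1, 0]
p(-0.5) = 3 > 0, so the root lies in [-0.5, 0]
p(-0.25) = 0.84375 > 0, so the root lies in [-0.25, 0]
p(-0.125) = -0.1055 < 0, so the root lies in [-0.25, -0.125]

-0.1055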